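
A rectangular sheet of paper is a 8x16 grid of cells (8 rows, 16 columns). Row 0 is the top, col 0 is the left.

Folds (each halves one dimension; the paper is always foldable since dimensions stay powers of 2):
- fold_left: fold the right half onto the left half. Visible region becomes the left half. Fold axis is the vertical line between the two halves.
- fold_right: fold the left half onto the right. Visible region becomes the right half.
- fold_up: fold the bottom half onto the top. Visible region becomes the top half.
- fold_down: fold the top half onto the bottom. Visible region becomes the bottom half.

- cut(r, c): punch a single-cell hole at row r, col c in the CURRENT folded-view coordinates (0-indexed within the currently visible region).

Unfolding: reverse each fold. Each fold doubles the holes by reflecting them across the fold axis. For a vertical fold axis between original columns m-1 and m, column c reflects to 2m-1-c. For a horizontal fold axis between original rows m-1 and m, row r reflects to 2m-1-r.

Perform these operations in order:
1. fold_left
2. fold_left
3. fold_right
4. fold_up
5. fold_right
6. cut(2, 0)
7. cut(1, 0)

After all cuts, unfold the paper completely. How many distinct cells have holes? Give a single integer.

Op 1 fold_left: fold axis v@8; visible region now rows[0,8) x cols[0,8) = 8x8
Op 2 fold_left: fold axis v@4; visible region now rows[0,8) x cols[0,4) = 8x4
Op 3 fold_right: fold axis v@2; visible region now rows[0,8) x cols[2,4) = 8x2
Op 4 fold_up: fold axis h@4; visible region now rows[0,4) x cols[2,4) = 4x2
Op 5 fold_right: fold axis v@3; visible region now rows[0,4) x cols[3,4) = 4x1
Op 6 cut(2, 0): punch at orig (2,3); cuts so far [(2, 3)]; region rows[0,4) x cols[3,4) = 4x1
Op 7 cut(1, 0): punch at orig (1,3); cuts so far [(1, 3), (2, 3)]; region rows[0,4) x cols[3,4) = 4x1
Unfold 1 (reflect across v@3): 4 holes -> [(1, 2), (1, 3), (2, 2), (2, 3)]
Unfold 2 (reflect across h@4): 8 holes -> [(1, 2), (1, 3), (2, 2), (2, 3), (5, 2), (5, 3), (6, 2), (6, 3)]
Unfold 3 (reflect across v@2): 16 holes -> [(1, 0), (1, 1), (1, 2), (1, 3), (2, 0), (2, 1), (2, 2), (2, 3), (5, 0), (5, 1), (5, 2), (5, 3), (6, 0), (6, 1), (6, 2), (6, 3)]
Unfold 4 (reflect across v@4): 32 holes -> [(1, 0), (1, 1), (1, 2), (1, 3), (1, 4), (1, 5), (1, 6), (1, 7), (2, 0), (2, 1), (2, 2), (2, 3), (2, 4), (2, 5), (2, 6), (2, 7), (5, 0), (5, 1), (5, 2), (5, 3), (5, 4), (5, 5), (5, 6), (5, 7), (6, 0), (6, 1), (6, 2), (6, 3), (6, 4), (6, 5), (6, 6), (6, 7)]
Unfold 5 (reflect across v@8): 64 holes -> [(1, 0), (1, 1), (1, 2), (1, 3), (1, 4), (1, 5), (1, 6), (1, 7), (1, 8), (1, 9), (1, 10), (1, 11), (1, 12), (1, 13), (1, 14), (1, 15), (2, 0), (2, 1), (2, 2), (2, 3), (2, 4), (2, 5), (2, 6), (2, 7), (2, 8), (2, 9), (2, 10), (2, 11), (2, 12), (2, 13), (2, 14), (2, 15), (5, 0), (5, 1), (5, 2), (5, 3), (5, 4), (5, 5), (5, 6), (5, 7), (5, 8), (5, 9), (5, 10), (5, 11), (5, 12), (5, 13), (5, 14), (5, 15), (6, 0), (6, 1), (6, 2), (6, 3), (6, 4), (6, 5), (6, 6), (6, 7), (6, 8), (6, 9), (6, 10), (6, 11), (6, 12), (6, 13), (6, 14), (6, 15)]

Answer: 64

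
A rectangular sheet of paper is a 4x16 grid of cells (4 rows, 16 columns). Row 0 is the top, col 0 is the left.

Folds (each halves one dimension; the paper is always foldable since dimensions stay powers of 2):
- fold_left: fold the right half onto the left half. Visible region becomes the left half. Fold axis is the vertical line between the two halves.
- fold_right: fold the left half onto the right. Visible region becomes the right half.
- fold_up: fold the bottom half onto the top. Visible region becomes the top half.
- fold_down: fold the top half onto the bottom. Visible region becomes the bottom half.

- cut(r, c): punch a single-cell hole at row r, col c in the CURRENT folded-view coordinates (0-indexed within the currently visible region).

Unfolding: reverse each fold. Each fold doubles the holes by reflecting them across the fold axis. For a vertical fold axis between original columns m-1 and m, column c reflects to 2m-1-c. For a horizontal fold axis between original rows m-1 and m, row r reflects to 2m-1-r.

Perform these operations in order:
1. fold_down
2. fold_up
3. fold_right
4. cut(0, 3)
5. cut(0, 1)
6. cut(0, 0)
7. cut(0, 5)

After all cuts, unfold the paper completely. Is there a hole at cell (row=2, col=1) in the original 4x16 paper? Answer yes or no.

Answer: no

Derivation:
Op 1 fold_down: fold axis h@2; visible region now rows[2,4) x cols[0,16) = 2x16
Op 2 fold_up: fold axis h@3; visible region now rows[2,3) x cols[0,16) = 1x16
Op 3 fold_right: fold axis v@8; visible region now rows[2,3) x cols[8,16) = 1x8
Op 4 cut(0, 3): punch at orig (2,11); cuts so far [(2, 11)]; region rows[2,3) x cols[8,16) = 1x8
Op 5 cut(0, 1): punch at orig (2,9); cuts so far [(2, 9), (2, 11)]; region rows[2,3) x cols[8,16) = 1x8
Op 6 cut(0, 0): punch at orig (2,8); cuts so far [(2, 8), (2, 9), (2, 11)]; region rows[2,3) x cols[8,16) = 1x8
Op 7 cut(0, 5): punch at orig (2,13); cuts so far [(2, 8), (2, 9), (2, 11), (2, 13)]; region rows[2,3) x cols[8,16) = 1x8
Unfold 1 (reflect across v@8): 8 holes -> [(2, 2), (2, 4), (2, 6), (2, 7), (2, 8), (2, 9), (2, 11), (2, 13)]
Unfold 2 (reflect across h@3): 16 holes -> [(2, 2), (2, 4), (2, 6), (2, 7), (2, 8), (2, 9), (2, 11), (2, 13), (3, 2), (3, 4), (3, 6), (3, 7), (3, 8), (3, 9), (3, 11), (3, 13)]
Unfold 3 (reflect across h@2): 32 holes -> [(0, 2), (0, 4), (0, 6), (0, 7), (0, 8), (0, 9), (0, 11), (0, 13), (1, 2), (1, 4), (1, 6), (1, 7), (1, 8), (1, 9), (1, 11), (1, 13), (2, 2), (2, 4), (2, 6), (2, 7), (2, 8), (2, 9), (2, 11), (2, 13), (3, 2), (3, 4), (3, 6), (3, 7), (3, 8), (3, 9), (3, 11), (3, 13)]
Holes: [(0, 2), (0, 4), (0, 6), (0, 7), (0, 8), (0, 9), (0, 11), (0, 13), (1, 2), (1, 4), (1, 6), (1, 7), (1, 8), (1, 9), (1, 11), (1, 13), (2, 2), (2, 4), (2, 6), (2, 7), (2, 8), (2, 9), (2, 11), (2, 13), (3, 2), (3, 4), (3, 6), (3, 7), (3, 8), (3, 9), (3, 11), (3, 13)]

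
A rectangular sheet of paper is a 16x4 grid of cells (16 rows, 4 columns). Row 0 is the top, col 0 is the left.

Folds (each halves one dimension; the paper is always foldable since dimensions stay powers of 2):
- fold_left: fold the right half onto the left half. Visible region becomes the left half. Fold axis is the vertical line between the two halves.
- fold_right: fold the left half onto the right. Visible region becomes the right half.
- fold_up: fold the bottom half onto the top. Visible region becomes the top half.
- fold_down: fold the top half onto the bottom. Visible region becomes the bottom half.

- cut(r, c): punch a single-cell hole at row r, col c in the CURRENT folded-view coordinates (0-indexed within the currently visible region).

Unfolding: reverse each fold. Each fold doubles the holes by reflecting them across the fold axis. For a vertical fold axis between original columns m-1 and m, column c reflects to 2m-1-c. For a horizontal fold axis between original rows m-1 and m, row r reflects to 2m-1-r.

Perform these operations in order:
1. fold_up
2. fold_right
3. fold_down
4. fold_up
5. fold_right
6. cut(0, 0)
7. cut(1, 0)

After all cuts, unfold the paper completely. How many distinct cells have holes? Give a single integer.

Op 1 fold_up: fold axis h@8; visible region now rows[0,8) x cols[0,4) = 8x4
Op 2 fold_right: fold axis v@2; visible region now rows[0,8) x cols[2,4) = 8x2
Op 3 fold_down: fold axis h@4; visible region now rows[4,8) x cols[2,4) = 4x2
Op 4 fold_up: fold axis h@6; visible region now rows[4,6) x cols[2,4) = 2x2
Op 5 fold_right: fold axis v@3; visible region now rows[4,6) x cols[3,4) = 2x1
Op 6 cut(0, 0): punch at orig (4,3); cuts so far [(4, 3)]; region rows[4,6) x cols[3,4) = 2x1
Op 7 cut(1, 0): punch at orig (5,3); cuts so far [(4, 3), (5, 3)]; region rows[4,6) x cols[3,4) = 2x1
Unfold 1 (reflect across v@3): 4 holes -> [(4, 2), (4, 3), (5, 2), (5, 3)]
Unfold 2 (reflect across h@6): 8 holes -> [(4, 2), (4, 3), (5, 2), (5, 3), (6, 2), (6, 3), (7, 2), (7, 3)]
Unfold 3 (reflect across h@4): 16 holes -> [(0, 2), (0, 3), (1, 2), (1, 3), (2, 2), (2, 3), (3, 2), (3, 3), (4, 2), (4, 3), (5, 2), (5, 3), (6, 2), (6, 3), (7, 2), (7, 3)]
Unfold 4 (reflect across v@2): 32 holes -> [(0, 0), (0, 1), (0, 2), (0, 3), (1, 0), (1, 1), (1, 2), (1, 3), (2, 0), (2, 1), (2, 2), (2, 3), (3, 0), (3, 1), (3, 2), (3, 3), (4, 0), (4, 1), (4, 2), (4, 3), (5, 0), (5, 1), (5, 2), (5, 3), (6, 0), (6, 1), (6, 2), (6, 3), (7, 0), (7, 1), (7, 2), (7, 3)]
Unfold 5 (reflect across h@8): 64 holes -> [(0, 0), (0, 1), (0, 2), (0, 3), (1, 0), (1, 1), (1, 2), (1, 3), (2, 0), (2, 1), (2, 2), (2, 3), (3, 0), (3, 1), (3, 2), (3, 3), (4, 0), (4, 1), (4, 2), (4, 3), (5, 0), (5, 1), (5, 2), (5, 3), (6, 0), (6, 1), (6, 2), (6, 3), (7, 0), (7, 1), (7, 2), (7, 3), (8, 0), (8, 1), (8, 2), (8, 3), (9, 0), (9, 1), (9, 2), (9, 3), (10, 0), (10, 1), (10, 2), (10, 3), (11, 0), (11, 1), (11, 2), (11, 3), (12, 0), (12, 1), (12, 2), (12, 3), (13, 0), (13, 1), (13, 2), (13, 3), (14, 0), (14, 1), (14, 2), (14, 3), (15, 0), (15, 1), (15, 2), (15, 3)]

Answer: 64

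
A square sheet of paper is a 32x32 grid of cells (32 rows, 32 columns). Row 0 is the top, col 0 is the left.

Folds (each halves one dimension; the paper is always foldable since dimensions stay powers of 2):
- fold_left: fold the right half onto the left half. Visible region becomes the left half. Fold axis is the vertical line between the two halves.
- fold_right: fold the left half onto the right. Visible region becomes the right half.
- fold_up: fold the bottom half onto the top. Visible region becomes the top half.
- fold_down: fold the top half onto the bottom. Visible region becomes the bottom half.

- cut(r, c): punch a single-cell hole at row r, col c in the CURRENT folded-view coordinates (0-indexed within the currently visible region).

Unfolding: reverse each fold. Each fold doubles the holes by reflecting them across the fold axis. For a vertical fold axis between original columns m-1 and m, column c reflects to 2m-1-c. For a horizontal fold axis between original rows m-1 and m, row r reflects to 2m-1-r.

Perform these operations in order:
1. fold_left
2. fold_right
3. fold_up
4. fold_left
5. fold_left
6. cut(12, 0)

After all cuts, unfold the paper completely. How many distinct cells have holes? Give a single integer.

Op 1 fold_left: fold axis v@16; visible region now rows[0,32) x cols[0,16) = 32x16
Op 2 fold_right: fold axis v@8; visible region now rows[0,32) x cols[8,16) = 32x8
Op 3 fold_up: fold axis h@16; visible region now rows[0,16) x cols[8,16) = 16x8
Op 4 fold_left: fold axis v@12; visible region now rows[0,16) x cols[8,12) = 16x4
Op 5 fold_left: fold axis v@10; visible region now rows[0,16) x cols[8,10) = 16x2
Op 6 cut(12, 0): punch at orig (12,8); cuts so far [(12, 8)]; region rows[0,16) x cols[8,10) = 16x2
Unfold 1 (reflect across v@10): 2 holes -> [(12, 8), (12, 11)]
Unfold 2 (reflect across v@12): 4 holes -> [(12, 8), (12, 11), (12, 12), (12, 15)]
Unfold 3 (reflect across h@16): 8 holes -> [(12, 8), (12, 11), (12, 12), (12, 15), (19, 8), (19, 11), (19, 12), (19, 15)]
Unfold 4 (reflect across v@8): 16 holes -> [(12, 0), (12, 3), (12, 4), (12, 7), (12, 8), (12, 11), (12, 12), (12, 15), (19, 0), (19, 3), (19, 4), (19, 7), (19, 8), (19, 11), (19, 12), (19, 15)]
Unfold 5 (reflect across v@16): 32 holes -> [(12, 0), (12, 3), (12, 4), (12, 7), (12, 8), (12, 11), (12, 12), (12, 15), (12, 16), (12, 19), (12, 20), (12, 23), (12, 24), (12, 27), (12, 28), (12, 31), (19, 0), (19, 3), (19, 4), (19, 7), (19, 8), (19, 11), (19, 12), (19, 15), (19, 16), (19, 19), (19, 20), (19, 23), (19, 24), (19, 27), (19, 28), (19, 31)]

Answer: 32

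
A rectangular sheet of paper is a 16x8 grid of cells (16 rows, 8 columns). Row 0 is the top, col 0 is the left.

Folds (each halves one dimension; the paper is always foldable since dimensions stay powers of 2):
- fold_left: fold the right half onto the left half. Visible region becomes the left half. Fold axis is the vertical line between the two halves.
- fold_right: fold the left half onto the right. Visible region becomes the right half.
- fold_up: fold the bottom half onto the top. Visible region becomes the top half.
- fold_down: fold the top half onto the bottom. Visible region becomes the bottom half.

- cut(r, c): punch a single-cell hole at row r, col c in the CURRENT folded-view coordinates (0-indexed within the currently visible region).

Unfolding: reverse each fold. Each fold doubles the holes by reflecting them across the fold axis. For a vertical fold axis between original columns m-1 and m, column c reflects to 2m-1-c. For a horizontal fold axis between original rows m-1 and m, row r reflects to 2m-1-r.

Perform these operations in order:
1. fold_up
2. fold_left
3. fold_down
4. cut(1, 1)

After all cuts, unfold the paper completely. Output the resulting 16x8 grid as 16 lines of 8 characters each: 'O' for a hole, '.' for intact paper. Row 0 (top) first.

Op 1 fold_up: fold axis h@8; visible region now rows[0,8) x cols[0,8) = 8x8
Op 2 fold_left: fold axis v@4; visible region now rows[0,8) x cols[0,4) = 8x4
Op 3 fold_down: fold axis h@4; visible region now rows[4,8) x cols[0,4) = 4x4
Op 4 cut(1, 1): punch at orig (5,1); cuts so far [(5, 1)]; region rows[4,8) x cols[0,4) = 4x4
Unfold 1 (reflect across h@4): 2 holes -> [(2, 1), (5, 1)]
Unfold 2 (reflect across v@4): 4 holes -> [(2, 1), (2, 6), (5, 1), (5, 6)]
Unfold 3 (reflect across h@8): 8 holes -> [(2, 1), (2, 6), (5, 1), (5, 6), (10, 1), (10, 6), (13, 1), (13, 6)]

Answer: ........
........
.O....O.
........
........
.O....O.
........
........
........
........
.O....O.
........
........
.O....O.
........
........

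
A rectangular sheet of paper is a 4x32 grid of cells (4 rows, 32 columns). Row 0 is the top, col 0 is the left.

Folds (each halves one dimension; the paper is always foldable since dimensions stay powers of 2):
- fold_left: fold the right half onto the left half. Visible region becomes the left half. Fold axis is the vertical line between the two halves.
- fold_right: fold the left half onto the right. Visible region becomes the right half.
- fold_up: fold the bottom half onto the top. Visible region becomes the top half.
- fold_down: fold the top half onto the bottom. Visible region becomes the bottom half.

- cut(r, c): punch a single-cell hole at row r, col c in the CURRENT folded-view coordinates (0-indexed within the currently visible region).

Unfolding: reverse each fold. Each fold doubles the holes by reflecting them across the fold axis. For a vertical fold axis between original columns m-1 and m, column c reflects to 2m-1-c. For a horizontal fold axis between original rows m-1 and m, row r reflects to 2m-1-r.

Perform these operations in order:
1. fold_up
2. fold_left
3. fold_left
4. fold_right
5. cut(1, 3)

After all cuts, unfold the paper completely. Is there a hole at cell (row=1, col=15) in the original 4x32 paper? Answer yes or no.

Answer: yes

Derivation:
Op 1 fold_up: fold axis h@2; visible region now rows[0,2) x cols[0,32) = 2x32
Op 2 fold_left: fold axis v@16; visible region now rows[0,2) x cols[0,16) = 2x16
Op 3 fold_left: fold axis v@8; visible region now rows[0,2) x cols[0,8) = 2x8
Op 4 fold_right: fold axis v@4; visible region now rows[0,2) x cols[4,8) = 2x4
Op 5 cut(1, 3): punch at orig (1,7); cuts so far [(1, 7)]; region rows[0,2) x cols[4,8) = 2x4
Unfold 1 (reflect across v@4): 2 holes -> [(1, 0), (1, 7)]
Unfold 2 (reflect across v@8): 4 holes -> [(1, 0), (1, 7), (1, 8), (1, 15)]
Unfold 3 (reflect across v@16): 8 holes -> [(1, 0), (1, 7), (1, 8), (1, 15), (1, 16), (1, 23), (1, 24), (1, 31)]
Unfold 4 (reflect across h@2): 16 holes -> [(1, 0), (1, 7), (1, 8), (1, 15), (1, 16), (1, 23), (1, 24), (1, 31), (2, 0), (2, 7), (2, 8), (2, 15), (2, 16), (2, 23), (2, 24), (2, 31)]
Holes: [(1, 0), (1, 7), (1, 8), (1, 15), (1, 16), (1, 23), (1, 24), (1, 31), (2, 0), (2, 7), (2, 8), (2, 15), (2, 16), (2, 23), (2, 24), (2, 31)]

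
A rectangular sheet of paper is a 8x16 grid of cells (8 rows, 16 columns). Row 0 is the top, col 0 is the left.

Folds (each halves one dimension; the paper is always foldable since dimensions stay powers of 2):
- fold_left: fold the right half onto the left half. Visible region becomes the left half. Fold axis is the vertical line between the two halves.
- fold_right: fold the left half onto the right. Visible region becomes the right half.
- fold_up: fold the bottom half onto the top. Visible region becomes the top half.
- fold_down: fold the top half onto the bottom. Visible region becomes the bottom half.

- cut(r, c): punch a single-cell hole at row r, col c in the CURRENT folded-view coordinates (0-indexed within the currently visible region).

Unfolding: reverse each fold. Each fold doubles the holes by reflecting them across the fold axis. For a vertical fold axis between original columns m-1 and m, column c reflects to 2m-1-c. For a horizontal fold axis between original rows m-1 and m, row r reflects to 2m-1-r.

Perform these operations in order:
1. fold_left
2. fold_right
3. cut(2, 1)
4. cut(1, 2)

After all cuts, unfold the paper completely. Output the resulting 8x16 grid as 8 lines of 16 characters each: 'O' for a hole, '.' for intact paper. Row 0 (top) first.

Op 1 fold_left: fold axis v@8; visible region now rows[0,8) x cols[0,8) = 8x8
Op 2 fold_right: fold axis v@4; visible region now rows[0,8) x cols[4,8) = 8x4
Op 3 cut(2, 1): punch at orig (2,5); cuts so far [(2, 5)]; region rows[0,8) x cols[4,8) = 8x4
Op 4 cut(1, 2): punch at orig (1,6); cuts so far [(1, 6), (2, 5)]; region rows[0,8) x cols[4,8) = 8x4
Unfold 1 (reflect across v@4): 4 holes -> [(1, 1), (1, 6), (2, 2), (2, 5)]
Unfold 2 (reflect across v@8): 8 holes -> [(1, 1), (1, 6), (1, 9), (1, 14), (2, 2), (2, 5), (2, 10), (2, 13)]

Answer: ................
.O....O..O....O.
..O..O....O..O..
................
................
................
................
................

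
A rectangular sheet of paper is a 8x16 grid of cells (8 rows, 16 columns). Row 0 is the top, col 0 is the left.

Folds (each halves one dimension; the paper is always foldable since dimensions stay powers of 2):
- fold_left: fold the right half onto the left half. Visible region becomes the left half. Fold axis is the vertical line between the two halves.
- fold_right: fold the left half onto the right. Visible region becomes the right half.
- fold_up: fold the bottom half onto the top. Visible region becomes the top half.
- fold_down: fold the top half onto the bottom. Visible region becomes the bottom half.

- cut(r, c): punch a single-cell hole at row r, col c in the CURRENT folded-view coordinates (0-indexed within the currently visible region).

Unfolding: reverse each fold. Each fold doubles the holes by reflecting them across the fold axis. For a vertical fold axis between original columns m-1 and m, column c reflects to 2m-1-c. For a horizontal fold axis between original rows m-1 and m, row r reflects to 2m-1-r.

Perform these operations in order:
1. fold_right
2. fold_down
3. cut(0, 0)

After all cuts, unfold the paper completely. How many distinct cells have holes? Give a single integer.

Op 1 fold_right: fold axis v@8; visible region now rows[0,8) x cols[8,16) = 8x8
Op 2 fold_down: fold axis h@4; visible region now rows[4,8) x cols[8,16) = 4x8
Op 3 cut(0, 0): punch at orig (4,8); cuts so far [(4, 8)]; region rows[4,8) x cols[8,16) = 4x8
Unfold 1 (reflect across h@4): 2 holes -> [(3, 8), (4, 8)]
Unfold 2 (reflect across v@8): 4 holes -> [(3, 7), (3, 8), (4, 7), (4, 8)]

Answer: 4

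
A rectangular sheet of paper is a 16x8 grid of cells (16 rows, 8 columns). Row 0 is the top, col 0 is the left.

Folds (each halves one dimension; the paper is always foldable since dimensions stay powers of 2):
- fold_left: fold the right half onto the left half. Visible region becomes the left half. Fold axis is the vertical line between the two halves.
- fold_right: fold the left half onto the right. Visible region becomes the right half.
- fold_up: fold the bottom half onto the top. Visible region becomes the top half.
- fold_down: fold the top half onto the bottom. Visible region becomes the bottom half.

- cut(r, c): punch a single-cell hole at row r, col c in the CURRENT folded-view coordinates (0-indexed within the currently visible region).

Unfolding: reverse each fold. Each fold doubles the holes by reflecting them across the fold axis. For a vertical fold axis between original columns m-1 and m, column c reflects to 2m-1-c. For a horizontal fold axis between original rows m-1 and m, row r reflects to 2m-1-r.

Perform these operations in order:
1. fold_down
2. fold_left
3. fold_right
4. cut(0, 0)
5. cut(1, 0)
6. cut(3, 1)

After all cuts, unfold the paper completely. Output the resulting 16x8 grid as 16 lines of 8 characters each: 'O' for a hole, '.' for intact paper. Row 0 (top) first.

Op 1 fold_down: fold axis h@8; visible region now rows[8,16) x cols[0,8) = 8x8
Op 2 fold_left: fold axis v@4; visible region now rows[8,16) x cols[0,4) = 8x4
Op 3 fold_right: fold axis v@2; visible region now rows[8,16) x cols[2,4) = 8x2
Op 4 cut(0, 0): punch at orig (8,2); cuts so far [(8, 2)]; region rows[8,16) x cols[2,4) = 8x2
Op 5 cut(1, 0): punch at orig (9,2); cuts so far [(8, 2), (9, 2)]; region rows[8,16) x cols[2,4) = 8x2
Op 6 cut(3, 1): punch at orig (11,3); cuts so far [(8, 2), (9, 2), (11, 3)]; region rows[8,16) x cols[2,4) = 8x2
Unfold 1 (reflect across v@2): 6 holes -> [(8, 1), (8, 2), (9, 1), (9, 2), (11, 0), (11, 3)]
Unfold 2 (reflect across v@4): 12 holes -> [(8, 1), (8, 2), (8, 5), (8, 6), (9, 1), (9, 2), (9, 5), (9, 6), (11, 0), (11, 3), (11, 4), (11, 7)]
Unfold 3 (reflect across h@8): 24 holes -> [(4, 0), (4, 3), (4, 4), (4, 7), (6, 1), (6, 2), (6, 5), (6, 6), (7, 1), (7, 2), (7, 5), (7, 6), (8, 1), (8, 2), (8, 5), (8, 6), (9, 1), (9, 2), (9, 5), (9, 6), (11, 0), (11, 3), (11, 4), (11, 7)]

Answer: ........
........
........
........
O..OO..O
........
.OO..OO.
.OO..OO.
.OO..OO.
.OO..OO.
........
O..OO..O
........
........
........
........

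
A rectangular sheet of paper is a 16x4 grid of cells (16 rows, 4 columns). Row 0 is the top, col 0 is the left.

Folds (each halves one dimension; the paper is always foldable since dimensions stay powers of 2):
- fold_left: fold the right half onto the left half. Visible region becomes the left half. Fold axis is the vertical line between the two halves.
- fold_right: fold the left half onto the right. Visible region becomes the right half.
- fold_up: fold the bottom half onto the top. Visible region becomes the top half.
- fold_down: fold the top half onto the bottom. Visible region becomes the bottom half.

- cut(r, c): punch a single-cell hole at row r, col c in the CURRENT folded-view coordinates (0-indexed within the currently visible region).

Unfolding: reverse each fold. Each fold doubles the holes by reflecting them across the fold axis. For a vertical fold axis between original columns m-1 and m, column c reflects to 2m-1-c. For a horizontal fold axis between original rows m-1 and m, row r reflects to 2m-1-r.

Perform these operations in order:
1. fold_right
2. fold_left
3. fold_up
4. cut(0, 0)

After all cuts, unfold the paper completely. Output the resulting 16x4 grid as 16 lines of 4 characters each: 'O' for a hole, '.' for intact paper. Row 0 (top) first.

Op 1 fold_right: fold axis v@2; visible region now rows[0,16) x cols[2,4) = 16x2
Op 2 fold_left: fold axis v@3; visible region now rows[0,16) x cols[2,3) = 16x1
Op 3 fold_up: fold axis h@8; visible region now rows[0,8) x cols[2,3) = 8x1
Op 4 cut(0, 0): punch at orig (0,2); cuts so far [(0, 2)]; region rows[0,8) x cols[2,3) = 8x1
Unfold 1 (reflect across h@8): 2 holes -> [(0, 2), (15, 2)]
Unfold 2 (reflect across v@3): 4 holes -> [(0, 2), (0, 3), (15, 2), (15, 3)]
Unfold 3 (reflect across v@2): 8 holes -> [(0, 0), (0, 1), (0, 2), (0, 3), (15, 0), (15, 1), (15, 2), (15, 3)]

Answer: OOOO
....
....
....
....
....
....
....
....
....
....
....
....
....
....
OOOO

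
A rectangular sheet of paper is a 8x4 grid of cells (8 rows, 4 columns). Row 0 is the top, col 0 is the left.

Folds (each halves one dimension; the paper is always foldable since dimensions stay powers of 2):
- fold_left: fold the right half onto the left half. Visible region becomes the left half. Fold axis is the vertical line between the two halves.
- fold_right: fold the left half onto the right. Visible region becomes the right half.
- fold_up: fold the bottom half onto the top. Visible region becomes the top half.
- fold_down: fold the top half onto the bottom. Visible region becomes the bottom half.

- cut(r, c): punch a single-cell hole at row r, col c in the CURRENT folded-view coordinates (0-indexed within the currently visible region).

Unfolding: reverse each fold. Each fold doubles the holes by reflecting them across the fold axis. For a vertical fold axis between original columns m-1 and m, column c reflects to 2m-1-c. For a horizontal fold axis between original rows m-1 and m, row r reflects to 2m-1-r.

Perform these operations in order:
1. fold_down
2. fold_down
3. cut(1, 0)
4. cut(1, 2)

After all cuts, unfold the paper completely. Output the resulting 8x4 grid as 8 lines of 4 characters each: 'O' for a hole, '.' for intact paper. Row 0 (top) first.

Answer: O.O.
....
....
O.O.
O.O.
....
....
O.O.

Derivation:
Op 1 fold_down: fold axis h@4; visible region now rows[4,8) x cols[0,4) = 4x4
Op 2 fold_down: fold axis h@6; visible region now rows[6,8) x cols[0,4) = 2x4
Op 3 cut(1, 0): punch at orig (7,0); cuts so far [(7, 0)]; region rows[6,8) x cols[0,4) = 2x4
Op 4 cut(1, 2): punch at orig (7,2); cuts so far [(7, 0), (7, 2)]; region rows[6,8) x cols[0,4) = 2x4
Unfold 1 (reflect across h@6): 4 holes -> [(4, 0), (4, 2), (7, 0), (7, 2)]
Unfold 2 (reflect across h@4): 8 holes -> [(0, 0), (0, 2), (3, 0), (3, 2), (4, 0), (4, 2), (7, 0), (7, 2)]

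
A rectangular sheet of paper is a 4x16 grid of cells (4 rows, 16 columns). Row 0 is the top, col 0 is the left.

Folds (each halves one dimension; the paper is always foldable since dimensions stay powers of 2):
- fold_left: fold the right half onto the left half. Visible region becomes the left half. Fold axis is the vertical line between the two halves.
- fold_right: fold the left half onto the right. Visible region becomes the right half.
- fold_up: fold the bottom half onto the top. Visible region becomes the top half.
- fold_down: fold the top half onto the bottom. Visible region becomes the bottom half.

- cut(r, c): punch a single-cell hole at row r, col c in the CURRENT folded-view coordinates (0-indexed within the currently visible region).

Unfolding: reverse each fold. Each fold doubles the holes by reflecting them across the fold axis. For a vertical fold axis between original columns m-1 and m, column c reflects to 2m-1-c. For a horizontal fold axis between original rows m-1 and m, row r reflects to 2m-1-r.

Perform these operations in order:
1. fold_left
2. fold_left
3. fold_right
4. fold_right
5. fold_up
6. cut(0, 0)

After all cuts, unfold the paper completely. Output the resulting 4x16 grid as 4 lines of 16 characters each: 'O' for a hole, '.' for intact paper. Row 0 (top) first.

Answer: OOOOOOOOOOOOOOOO
................
................
OOOOOOOOOOOOOOOO

Derivation:
Op 1 fold_left: fold axis v@8; visible region now rows[0,4) x cols[0,8) = 4x8
Op 2 fold_left: fold axis v@4; visible region now rows[0,4) x cols[0,4) = 4x4
Op 3 fold_right: fold axis v@2; visible region now rows[0,4) x cols[2,4) = 4x2
Op 4 fold_right: fold axis v@3; visible region now rows[0,4) x cols[3,4) = 4x1
Op 5 fold_up: fold axis h@2; visible region now rows[0,2) x cols[3,4) = 2x1
Op 6 cut(0, 0): punch at orig (0,3); cuts so far [(0, 3)]; region rows[0,2) x cols[3,4) = 2x1
Unfold 1 (reflect across h@2): 2 holes -> [(0, 3), (3, 3)]
Unfold 2 (reflect across v@3): 4 holes -> [(0, 2), (0, 3), (3, 2), (3, 3)]
Unfold 3 (reflect across v@2): 8 holes -> [(0, 0), (0, 1), (0, 2), (0, 3), (3, 0), (3, 1), (3, 2), (3, 3)]
Unfold 4 (reflect across v@4): 16 holes -> [(0, 0), (0, 1), (0, 2), (0, 3), (0, 4), (0, 5), (0, 6), (0, 7), (3, 0), (3, 1), (3, 2), (3, 3), (3, 4), (3, 5), (3, 6), (3, 7)]
Unfold 5 (reflect across v@8): 32 holes -> [(0, 0), (0, 1), (0, 2), (0, 3), (0, 4), (0, 5), (0, 6), (0, 7), (0, 8), (0, 9), (0, 10), (0, 11), (0, 12), (0, 13), (0, 14), (0, 15), (3, 0), (3, 1), (3, 2), (3, 3), (3, 4), (3, 5), (3, 6), (3, 7), (3, 8), (3, 9), (3, 10), (3, 11), (3, 12), (3, 13), (3, 14), (3, 15)]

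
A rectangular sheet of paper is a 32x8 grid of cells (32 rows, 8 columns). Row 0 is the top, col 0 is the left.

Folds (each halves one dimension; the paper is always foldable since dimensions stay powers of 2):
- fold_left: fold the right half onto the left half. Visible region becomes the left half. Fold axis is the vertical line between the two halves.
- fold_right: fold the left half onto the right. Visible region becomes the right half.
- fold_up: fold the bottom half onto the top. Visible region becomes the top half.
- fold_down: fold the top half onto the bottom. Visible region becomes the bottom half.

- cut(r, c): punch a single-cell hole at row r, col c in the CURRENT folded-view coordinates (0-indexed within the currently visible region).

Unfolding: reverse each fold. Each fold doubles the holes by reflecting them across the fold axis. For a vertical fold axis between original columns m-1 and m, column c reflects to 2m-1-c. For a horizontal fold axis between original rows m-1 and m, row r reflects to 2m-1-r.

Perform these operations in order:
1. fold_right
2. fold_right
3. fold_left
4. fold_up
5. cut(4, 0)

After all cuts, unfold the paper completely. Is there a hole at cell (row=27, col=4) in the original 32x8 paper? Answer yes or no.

Answer: yes

Derivation:
Op 1 fold_right: fold axis v@4; visible region now rows[0,32) x cols[4,8) = 32x4
Op 2 fold_right: fold axis v@6; visible region now rows[0,32) x cols[6,8) = 32x2
Op 3 fold_left: fold axis v@7; visible region now rows[0,32) x cols[6,7) = 32x1
Op 4 fold_up: fold axis h@16; visible region now rows[0,16) x cols[6,7) = 16x1
Op 5 cut(4, 0): punch at orig (4,6); cuts so far [(4, 6)]; region rows[0,16) x cols[6,7) = 16x1
Unfold 1 (reflect across h@16): 2 holes -> [(4, 6), (27, 6)]
Unfold 2 (reflect across v@7): 4 holes -> [(4, 6), (4, 7), (27, 6), (27, 7)]
Unfold 3 (reflect across v@6): 8 holes -> [(4, 4), (4, 5), (4, 6), (4, 7), (27, 4), (27, 5), (27, 6), (27, 7)]
Unfold 4 (reflect across v@4): 16 holes -> [(4, 0), (4, 1), (4, 2), (4, 3), (4, 4), (4, 5), (4, 6), (4, 7), (27, 0), (27, 1), (27, 2), (27, 3), (27, 4), (27, 5), (27, 6), (27, 7)]
Holes: [(4, 0), (4, 1), (4, 2), (4, 3), (4, 4), (4, 5), (4, 6), (4, 7), (27, 0), (27, 1), (27, 2), (27, 3), (27, 4), (27, 5), (27, 6), (27, 7)]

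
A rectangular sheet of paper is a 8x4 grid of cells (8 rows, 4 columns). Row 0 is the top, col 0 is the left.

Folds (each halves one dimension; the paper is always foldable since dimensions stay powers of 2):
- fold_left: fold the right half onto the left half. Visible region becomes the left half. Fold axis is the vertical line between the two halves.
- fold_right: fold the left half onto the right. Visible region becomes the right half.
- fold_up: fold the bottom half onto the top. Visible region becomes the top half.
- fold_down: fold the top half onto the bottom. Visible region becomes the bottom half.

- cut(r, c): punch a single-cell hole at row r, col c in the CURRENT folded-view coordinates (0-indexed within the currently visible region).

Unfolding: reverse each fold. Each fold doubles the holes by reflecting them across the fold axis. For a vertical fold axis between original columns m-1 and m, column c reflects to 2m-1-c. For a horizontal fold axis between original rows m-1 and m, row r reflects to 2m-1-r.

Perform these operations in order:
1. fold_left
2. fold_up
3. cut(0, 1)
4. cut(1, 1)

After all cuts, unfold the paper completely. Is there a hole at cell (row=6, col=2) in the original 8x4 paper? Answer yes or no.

Answer: yes

Derivation:
Op 1 fold_left: fold axis v@2; visible region now rows[0,8) x cols[0,2) = 8x2
Op 2 fold_up: fold axis h@4; visible region now rows[0,4) x cols[0,2) = 4x2
Op 3 cut(0, 1): punch at orig (0,1); cuts so far [(0, 1)]; region rows[0,4) x cols[0,2) = 4x2
Op 4 cut(1, 1): punch at orig (1,1); cuts so far [(0, 1), (1, 1)]; region rows[0,4) x cols[0,2) = 4x2
Unfold 1 (reflect across h@4): 4 holes -> [(0, 1), (1, 1), (6, 1), (7, 1)]
Unfold 2 (reflect across v@2): 8 holes -> [(0, 1), (0, 2), (1, 1), (1, 2), (6, 1), (6, 2), (7, 1), (7, 2)]
Holes: [(0, 1), (0, 2), (1, 1), (1, 2), (6, 1), (6, 2), (7, 1), (7, 2)]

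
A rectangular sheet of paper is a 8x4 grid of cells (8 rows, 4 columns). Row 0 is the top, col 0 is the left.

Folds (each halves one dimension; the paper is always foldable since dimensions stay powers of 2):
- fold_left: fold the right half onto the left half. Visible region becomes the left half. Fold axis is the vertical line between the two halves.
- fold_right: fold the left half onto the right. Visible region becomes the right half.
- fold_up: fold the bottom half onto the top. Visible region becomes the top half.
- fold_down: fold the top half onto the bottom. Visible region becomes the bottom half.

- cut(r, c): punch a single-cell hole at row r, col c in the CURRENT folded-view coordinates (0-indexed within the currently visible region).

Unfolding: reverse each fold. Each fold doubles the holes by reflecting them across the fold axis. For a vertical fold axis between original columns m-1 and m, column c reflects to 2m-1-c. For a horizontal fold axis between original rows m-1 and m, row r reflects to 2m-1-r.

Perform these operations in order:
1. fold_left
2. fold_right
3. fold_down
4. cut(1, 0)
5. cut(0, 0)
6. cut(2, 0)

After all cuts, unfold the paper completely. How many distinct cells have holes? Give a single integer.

Op 1 fold_left: fold axis v@2; visible region now rows[0,8) x cols[0,2) = 8x2
Op 2 fold_right: fold axis v@1; visible region now rows[0,8) x cols[1,2) = 8x1
Op 3 fold_down: fold axis h@4; visible region now rows[4,8) x cols[1,2) = 4x1
Op 4 cut(1, 0): punch at orig (5,1); cuts so far [(5, 1)]; region rows[4,8) x cols[1,2) = 4x1
Op 5 cut(0, 0): punch at orig (4,1); cuts so far [(4, 1), (5, 1)]; region rows[4,8) x cols[1,2) = 4x1
Op 6 cut(2, 0): punch at orig (6,1); cuts so far [(4, 1), (5, 1), (6, 1)]; region rows[4,8) x cols[1,2) = 4x1
Unfold 1 (reflect across h@4): 6 holes -> [(1, 1), (2, 1), (3, 1), (4, 1), (5, 1), (6, 1)]
Unfold 2 (reflect across v@1): 12 holes -> [(1, 0), (1, 1), (2, 0), (2, 1), (3, 0), (3, 1), (4, 0), (4, 1), (5, 0), (5, 1), (6, 0), (6, 1)]
Unfold 3 (reflect across v@2): 24 holes -> [(1, 0), (1, 1), (1, 2), (1, 3), (2, 0), (2, 1), (2, 2), (2, 3), (3, 0), (3, 1), (3, 2), (3, 3), (4, 0), (4, 1), (4, 2), (4, 3), (5, 0), (5, 1), (5, 2), (5, 3), (6, 0), (6, 1), (6, 2), (6, 3)]

Answer: 24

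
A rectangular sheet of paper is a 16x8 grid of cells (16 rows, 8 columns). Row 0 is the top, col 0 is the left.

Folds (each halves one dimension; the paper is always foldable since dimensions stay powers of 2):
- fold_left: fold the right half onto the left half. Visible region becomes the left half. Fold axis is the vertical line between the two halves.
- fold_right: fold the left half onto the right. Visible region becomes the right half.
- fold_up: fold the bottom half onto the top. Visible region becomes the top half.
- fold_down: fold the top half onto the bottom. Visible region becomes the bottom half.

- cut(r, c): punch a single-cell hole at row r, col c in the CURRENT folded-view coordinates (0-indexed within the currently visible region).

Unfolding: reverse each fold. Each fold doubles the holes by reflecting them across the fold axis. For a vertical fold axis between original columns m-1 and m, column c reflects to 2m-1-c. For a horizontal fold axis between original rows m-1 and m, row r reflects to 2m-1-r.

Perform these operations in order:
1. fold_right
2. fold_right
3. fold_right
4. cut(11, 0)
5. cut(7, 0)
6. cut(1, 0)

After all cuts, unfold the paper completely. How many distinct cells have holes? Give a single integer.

Op 1 fold_right: fold axis v@4; visible region now rows[0,16) x cols[4,8) = 16x4
Op 2 fold_right: fold axis v@6; visible region now rows[0,16) x cols[6,8) = 16x2
Op 3 fold_right: fold axis v@7; visible region now rows[0,16) x cols[7,8) = 16x1
Op 4 cut(11, 0): punch at orig (11,7); cuts so far [(11, 7)]; region rows[0,16) x cols[7,8) = 16x1
Op 5 cut(7, 0): punch at orig (7,7); cuts so far [(7, 7), (11, 7)]; region rows[0,16) x cols[7,8) = 16x1
Op 6 cut(1, 0): punch at orig (1,7); cuts so far [(1, 7), (7, 7), (11, 7)]; region rows[0,16) x cols[7,8) = 16x1
Unfold 1 (reflect across v@7): 6 holes -> [(1, 6), (1, 7), (7, 6), (7, 7), (11, 6), (11, 7)]
Unfold 2 (reflect across v@6): 12 holes -> [(1, 4), (1, 5), (1, 6), (1, 7), (7, 4), (7, 5), (7, 6), (7, 7), (11, 4), (11, 5), (11, 6), (11, 7)]
Unfold 3 (reflect across v@4): 24 holes -> [(1, 0), (1, 1), (1, 2), (1, 3), (1, 4), (1, 5), (1, 6), (1, 7), (7, 0), (7, 1), (7, 2), (7, 3), (7, 4), (7, 5), (7, 6), (7, 7), (11, 0), (11, 1), (11, 2), (11, 3), (11, 4), (11, 5), (11, 6), (11, 7)]

Answer: 24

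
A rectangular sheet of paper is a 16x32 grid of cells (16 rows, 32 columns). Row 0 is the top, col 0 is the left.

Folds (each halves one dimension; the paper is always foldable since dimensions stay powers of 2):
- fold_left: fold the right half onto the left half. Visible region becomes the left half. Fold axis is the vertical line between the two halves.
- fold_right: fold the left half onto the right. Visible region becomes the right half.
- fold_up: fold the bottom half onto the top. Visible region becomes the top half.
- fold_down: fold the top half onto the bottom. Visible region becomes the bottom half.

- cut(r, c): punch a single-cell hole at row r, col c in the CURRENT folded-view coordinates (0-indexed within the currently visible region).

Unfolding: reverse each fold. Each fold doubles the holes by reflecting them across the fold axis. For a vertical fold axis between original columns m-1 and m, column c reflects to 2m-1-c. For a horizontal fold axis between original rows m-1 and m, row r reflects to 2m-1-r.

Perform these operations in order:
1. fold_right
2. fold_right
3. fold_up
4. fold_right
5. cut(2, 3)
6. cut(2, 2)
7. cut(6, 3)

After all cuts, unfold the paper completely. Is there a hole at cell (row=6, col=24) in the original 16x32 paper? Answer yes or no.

Op 1 fold_right: fold axis v@16; visible region now rows[0,16) x cols[16,32) = 16x16
Op 2 fold_right: fold axis v@24; visible region now rows[0,16) x cols[24,32) = 16x8
Op 3 fold_up: fold axis h@8; visible region now rows[0,8) x cols[24,32) = 8x8
Op 4 fold_right: fold axis v@28; visible region now rows[0,8) x cols[28,32) = 8x4
Op 5 cut(2, 3): punch at orig (2,31); cuts so far [(2, 31)]; region rows[0,8) x cols[28,32) = 8x4
Op 6 cut(2, 2): punch at orig (2,30); cuts so far [(2, 30), (2, 31)]; region rows[0,8) x cols[28,32) = 8x4
Op 7 cut(6, 3): punch at orig (6,31); cuts so far [(2, 30), (2, 31), (6, 31)]; region rows[0,8) x cols[28,32) = 8x4
Unfold 1 (reflect across v@28): 6 holes -> [(2, 24), (2, 25), (2, 30), (2, 31), (6, 24), (6, 31)]
Unfold 2 (reflect across h@8): 12 holes -> [(2, 24), (2, 25), (2, 30), (2, 31), (6, 24), (6, 31), (9, 24), (9, 31), (13, 24), (13, 25), (13, 30), (13, 31)]
Unfold 3 (reflect across v@24): 24 holes -> [(2, 16), (2, 17), (2, 22), (2, 23), (2, 24), (2, 25), (2, 30), (2, 31), (6, 16), (6, 23), (6, 24), (6, 31), (9, 16), (9, 23), (9, 24), (9, 31), (13, 16), (13, 17), (13, 22), (13, 23), (13, 24), (13, 25), (13, 30), (13, 31)]
Unfold 4 (reflect across v@16): 48 holes -> [(2, 0), (2, 1), (2, 6), (2, 7), (2, 8), (2, 9), (2, 14), (2, 15), (2, 16), (2, 17), (2, 22), (2, 23), (2, 24), (2, 25), (2, 30), (2, 31), (6, 0), (6, 7), (6, 8), (6, 15), (6, 16), (6, 23), (6, 24), (6, 31), (9, 0), (9, 7), (9, 8), (9, 15), (9, 16), (9, 23), (9, 24), (9, 31), (13, 0), (13, 1), (13, 6), (13, 7), (13, 8), (13, 9), (13, 14), (13, 15), (13, 16), (13, 17), (13, 22), (13, 23), (13, 24), (13, 25), (13, 30), (13, 31)]
Holes: [(2, 0), (2, 1), (2, 6), (2, 7), (2, 8), (2, 9), (2, 14), (2, 15), (2, 16), (2, 17), (2, 22), (2, 23), (2, 24), (2, 25), (2, 30), (2, 31), (6, 0), (6, 7), (6, 8), (6, 15), (6, 16), (6, 23), (6, 24), (6, 31), (9, 0), (9, 7), (9, 8), (9, 15), (9, 16), (9, 23), (9, 24), (9, 31), (13, 0), (13, 1), (13, 6), (13, 7), (13, 8), (13, 9), (13, 14), (13, 15), (13, 16), (13, 17), (13, 22), (13, 23), (13, 24), (13, 25), (13, 30), (13, 31)]

Answer: yes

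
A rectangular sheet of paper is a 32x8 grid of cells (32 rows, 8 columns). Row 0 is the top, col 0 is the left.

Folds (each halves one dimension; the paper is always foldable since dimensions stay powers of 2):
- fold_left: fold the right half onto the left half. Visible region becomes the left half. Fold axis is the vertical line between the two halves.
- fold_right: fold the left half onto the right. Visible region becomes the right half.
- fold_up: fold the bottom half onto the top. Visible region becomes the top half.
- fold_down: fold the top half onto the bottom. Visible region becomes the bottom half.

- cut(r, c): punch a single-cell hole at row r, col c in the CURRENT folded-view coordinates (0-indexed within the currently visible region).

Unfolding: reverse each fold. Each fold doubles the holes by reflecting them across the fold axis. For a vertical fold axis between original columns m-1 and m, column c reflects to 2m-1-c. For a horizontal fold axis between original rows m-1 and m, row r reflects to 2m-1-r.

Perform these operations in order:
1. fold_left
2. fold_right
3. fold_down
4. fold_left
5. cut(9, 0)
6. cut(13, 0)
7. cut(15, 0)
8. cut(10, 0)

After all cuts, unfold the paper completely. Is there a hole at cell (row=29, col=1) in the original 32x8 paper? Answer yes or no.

Answer: yes

Derivation:
Op 1 fold_left: fold axis v@4; visible region now rows[0,32) x cols[0,4) = 32x4
Op 2 fold_right: fold axis v@2; visible region now rows[0,32) x cols[2,4) = 32x2
Op 3 fold_down: fold axis h@16; visible region now rows[16,32) x cols[2,4) = 16x2
Op 4 fold_left: fold axis v@3; visible region now rows[16,32) x cols[2,3) = 16x1
Op 5 cut(9, 0): punch at orig (25,2); cuts so far [(25, 2)]; region rows[16,32) x cols[2,3) = 16x1
Op 6 cut(13, 0): punch at orig (29,2); cuts so far [(25, 2), (29, 2)]; region rows[16,32) x cols[2,3) = 16x1
Op 7 cut(15, 0): punch at orig (31,2); cuts so far [(25, 2), (29, 2), (31, 2)]; region rows[16,32) x cols[2,3) = 16x1
Op 8 cut(10, 0): punch at orig (26,2); cuts so far [(25, 2), (26, 2), (29, 2), (31, 2)]; region rows[16,32) x cols[2,3) = 16x1
Unfold 1 (reflect across v@3): 8 holes -> [(25, 2), (25, 3), (26, 2), (26, 3), (29, 2), (29, 3), (31, 2), (31, 3)]
Unfold 2 (reflect across h@16): 16 holes -> [(0, 2), (0, 3), (2, 2), (2, 3), (5, 2), (5, 3), (6, 2), (6, 3), (25, 2), (25, 3), (26, 2), (26, 3), (29, 2), (29, 3), (31, 2), (31, 3)]
Unfold 3 (reflect across v@2): 32 holes -> [(0, 0), (0, 1), (0, 2), (0, 3), (2, 0), (2, 1), (2, 2), (2, 3), (5, 0), (5, 1), (5, 2), (5, 3), (6, 0), (6, 1), (6, 2), (6, 3), (25, 0), (25, 1), (25, 2), (25, 3), (26, 0), (26, 1), (26, 2), (26, 3), (29, 0), (29, 1), (29, 2), (29, 3), (31, 0), (31, 1), (31, 2), (31, 3)]
Unfold 4 (reflect across v@4): 64 holes -> [(0, 0), (0, 1), (0, 2), (0, 3), (0, 4), (0, 5), (0, 6), (0, 7), (2, 0), (2, 1), (2, 2), (2, 3), (2, 4), (2, 5), (2, 6), (2, 7), (5, 0), (5, 1), (5, 2), (5, 3), (5, 4), (5, 5), (5, 6), (5, 7), (6, 0), (6, 1), (6, 2), (6, 3), (6, 4), (6, 5), (6, 6), (6, 7), (25, 0), (25, 1), (25, 2), (25, 3), (25, 4), (25, 5), (25, 6), (25, 7), (26, 0), (26, 1), (26, 2), (26, 3), (26, 4), (26, 5), (26, 6), (26, 7), (29, 0), (29, 1), (29, 2), (29, 3), (29, 4), (29, 5), (29, 6), (29, 7), (31, 0), (31, 1), (31, 2), (31, 3), (31, 4), (31, 5), (31, 6), (31, 7)]
Holes: [(0, 0), (0, 1), (0, 2), (0, 3), (0, 4), (0, 5), (0, 6), (0, 7), (2, 0), (2, 1), (2, 2), (2, 3), (2, 4), (2, 5), (2, 6), (2, 7), (5, 0), (5, 1), (5, 2), (5, 3), (5, 4), (5, 5), (5, 6), (5, 7), (6, 0), (6, 1), (6, 2), (6, 3), (6, 4), (6, 5), (6, 6), (6, 7), (25, 0), (25, 1), (25, 2), (25, 3), (25, 4), (25, 5), (25, 6), (25, 7), (26, 0), (26, 1), (26, 2), (26, 3), (26, 4), (26, 5), (26, 6), (26, 7), (29, 0), (29, 1), (29, 2), (29, 3), (29, 4), (29, 5), (29, 6), (29, 7), (31, 0), (31, 1), (31, 2), (31, 3), (31, 4), (31, 5), (31, 6), (31, 7)]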